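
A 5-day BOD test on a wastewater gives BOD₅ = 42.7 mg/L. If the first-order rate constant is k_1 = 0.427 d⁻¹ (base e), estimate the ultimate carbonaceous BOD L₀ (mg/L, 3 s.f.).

BOD₅ = L₀(1 − e^(−5k_1)) ⇒ L₀ = BOD₅ / (1 − e^(−5×0.427))
= 42.7 / (1 − 0.1182) = 42.7 / 0.8818 = 48.43 mg/L.

L₀ ≈ 48.4 mg/L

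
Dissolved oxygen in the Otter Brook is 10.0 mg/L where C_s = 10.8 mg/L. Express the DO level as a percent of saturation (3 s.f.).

92.6 % saturation

% saturation = C/C_s × 100 = 10.0/10.8 × 100 = 92.6 %.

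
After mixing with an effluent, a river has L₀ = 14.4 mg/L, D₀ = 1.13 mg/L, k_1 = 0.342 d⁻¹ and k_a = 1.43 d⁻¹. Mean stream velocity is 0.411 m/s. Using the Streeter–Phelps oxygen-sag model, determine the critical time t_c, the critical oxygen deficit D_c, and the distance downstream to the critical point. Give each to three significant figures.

With k_a/k_1 = 4.181 and 1 − D₀(k_a−k_1)/(k_1 L₀) = 0.7504,
t_c = ln(4.181 × 0.7504) / (1.43 − 0.342) = ln(3.137) / 1.088 = 1.143/1.088 = 1.051 d.
L(t_c) = L₀ e^(−k_1 t_c) = 14.4 × 0.6981 = 10.05 mg/L, and at the critical point k_a D_c = k_1 L, so D_c = (0.342/1.43) × 10.05 = 2.404 mg/L.
x_c = v t_c = 0.411 m/s × 1.051 d × 86400 s/d = 37320 m ≈ 37.3 km.

t_c ≈ 1.05 d; D_c ≈ 2.40 mg/L; x_c ≈ 37.3 km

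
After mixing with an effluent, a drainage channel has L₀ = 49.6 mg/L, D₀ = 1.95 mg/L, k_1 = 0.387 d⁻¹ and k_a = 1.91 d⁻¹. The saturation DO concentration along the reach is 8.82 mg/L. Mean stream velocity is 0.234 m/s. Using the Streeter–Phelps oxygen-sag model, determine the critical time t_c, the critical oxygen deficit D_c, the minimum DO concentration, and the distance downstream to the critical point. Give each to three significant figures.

t_c ≈ 0.938 d; D_c ≈ 6.99 mg/L; min DO ≈ 1.83 mg/L; x_c ≈ 19.0 km

At the critical point dD/dt = 0, so k_1 L₀ e^(−k_1 t) = k_a D. Substituting D(t) from the Streeter–Phelps equation and solving for t gives
t_c = ln[(k_a/k_1)(1 − D₀(k_a−k_1)/(k_1 L₀))] / (k_a−k_1).
Here k_a−k_1 = 1.523 d⁻¹ and 1 − D₀(k_a−k_1)/(k_1 L₀) = 1 − 1.95×1.523/(0.387×49.6) = 0.8453, so
t_c = ln(4.935 × 0.8453) / 1.523 = 1.428 / 1.523 = 0.9379 d.
D_c = (k_1/k_a) L₀ e^(−k_1 t_c) = (0.387/1.91) × 49.6 × e^(−0.387×0.9379) = 0.2026 × 49.6 × 0.6956 = 6.991 mg/L.
Minimum DO = C_s − D_c = 8.82 − 6.991 = 1.829 mg/L.
x_c = v t_c = 0.234 m/s × 0.9379 d × 86400 s/d = 18960 m ≈ 19.0 km.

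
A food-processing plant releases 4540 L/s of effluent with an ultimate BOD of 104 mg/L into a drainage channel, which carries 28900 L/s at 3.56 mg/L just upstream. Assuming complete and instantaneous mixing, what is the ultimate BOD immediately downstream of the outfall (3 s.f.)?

17.2 mg/L

Flow-weighted mixing: C = (Q_r C_r + Q_w C_w)/(Q_r + Q_w)
= (28900×3.56 + 4540×104)/(28900 + 4540) = 575000/33440 = 17.20 mg/L.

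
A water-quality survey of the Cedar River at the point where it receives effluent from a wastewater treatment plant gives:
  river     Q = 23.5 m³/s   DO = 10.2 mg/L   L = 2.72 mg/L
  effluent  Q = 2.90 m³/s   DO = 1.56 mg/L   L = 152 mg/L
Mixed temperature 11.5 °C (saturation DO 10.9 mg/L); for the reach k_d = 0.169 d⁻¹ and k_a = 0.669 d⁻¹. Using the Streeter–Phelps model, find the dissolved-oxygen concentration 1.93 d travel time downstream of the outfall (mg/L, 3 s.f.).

DO ≈ 7.56 mg/L

Mixed DO = (23.5×10.2 + 2.90×1.56)/(23.5+2.90) = 244.2/26.40 = 9.251 mg/L.
Mixed L₀ = (23.5×2.72 + 2.90×152)/(26.40) = 504.7/26.40 = 19.12 mg/L.
Initial deficit D₀ = C_s − DO₀ = 10.9 − 9.251 = 1.649 mg/L.
D(1.93) = [0.169×19.12/(0.669−0.169)](e^(−0.169×1.93) − e^(−0.669×1.93)) + 1.649 e^(−0.669×1.93)
= 6.462 × (0.7217 − 0.2749) + 1.649 × 0.2749 = 3.340 mg/L.
DO = 10.9 − 3.340 = 7.560 mg/L.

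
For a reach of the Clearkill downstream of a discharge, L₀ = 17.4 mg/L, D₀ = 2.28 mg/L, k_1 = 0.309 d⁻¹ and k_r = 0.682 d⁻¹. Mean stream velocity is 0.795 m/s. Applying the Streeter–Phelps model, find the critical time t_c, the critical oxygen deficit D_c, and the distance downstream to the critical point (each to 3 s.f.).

t_c = [1/(k_r−k_1)] ln[(k_r/k_1)(1 − D₀(k_r−k_1)/(k_1 L₀))]
= [1/(0.682−0.309)] ln[(0.682/0.309)(1 − 2.28×0.3730/(0.309×17.4))]
= (1/0.3730) ln[2.207 × 0.8418] = 2.681 × ln(1.858) = 2.681 × 0.6195 = 1.661 d.
D_c = (k_1/k_r) L₀ e^(−k_1 t_c) = (0.309/0.682) × 17.4 × e^(−0.309×1.661) = 0.4531 × 17.4 × 0.5986 = 4.719 mg/L.
x_c = v t_c = 0.795 m/s × 1.661 d × 86400 s/d = 114100 m ≈ 114 km.

t_c ≈ 1.66 d; D_c ≈ 4.72 mg/L; x_c ≈ 114 km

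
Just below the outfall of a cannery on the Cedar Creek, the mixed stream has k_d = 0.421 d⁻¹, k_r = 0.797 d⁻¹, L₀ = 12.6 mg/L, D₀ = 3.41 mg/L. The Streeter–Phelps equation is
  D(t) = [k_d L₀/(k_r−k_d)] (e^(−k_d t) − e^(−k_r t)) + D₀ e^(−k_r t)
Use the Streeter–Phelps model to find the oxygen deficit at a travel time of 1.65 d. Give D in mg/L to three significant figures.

k_d L₀/(k_r−k_d) = 0.421×12.6/(0.797−0.421) = 5.305/0.3760 = 14.11 mg/L.
e^(−k_d t) = e^(−0.421×1.650) = 0.4992; e^(−k_r t) = e^(−0.797×1.650) = 0.2685.
D = 14.11 × (0.4992 − 0.2685) + 3.41 × 0.2685 = 3.256 + 0.9155 = 4.171 mg/L.

D ≈ 4.17 mg/L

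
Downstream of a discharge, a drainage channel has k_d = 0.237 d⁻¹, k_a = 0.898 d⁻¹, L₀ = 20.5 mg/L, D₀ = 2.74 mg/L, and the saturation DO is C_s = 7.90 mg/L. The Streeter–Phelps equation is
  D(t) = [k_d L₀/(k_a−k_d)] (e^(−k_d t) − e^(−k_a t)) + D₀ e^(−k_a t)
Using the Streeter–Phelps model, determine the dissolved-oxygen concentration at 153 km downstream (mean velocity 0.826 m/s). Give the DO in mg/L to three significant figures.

DO ≈ 4.15 mg/L

Travel time t = x/v = 153 km / (0.826 m/s) = 153000 m / 0.826 m/s = 185200 s = 2.144 d.
k_d L₀/(k_a−k_d) = 0.237×20.5/(0.898−0.237) = 4.858/0.6610 = 7.350 mg/L.
e^(−k_d t) = e^(−0.237×2.144) = 0.6016; e^(−k_a t) = e^(−0.898×2.144) = 0.1458.
D = 7.350 × (0.6016 − 0.1458) + 2.74 × 0.1458 = 3.350 + 0.3996 = 3.750 mg/L.
DO = C_s − D = 7.90 − 3.750 = 4.150 mg/L.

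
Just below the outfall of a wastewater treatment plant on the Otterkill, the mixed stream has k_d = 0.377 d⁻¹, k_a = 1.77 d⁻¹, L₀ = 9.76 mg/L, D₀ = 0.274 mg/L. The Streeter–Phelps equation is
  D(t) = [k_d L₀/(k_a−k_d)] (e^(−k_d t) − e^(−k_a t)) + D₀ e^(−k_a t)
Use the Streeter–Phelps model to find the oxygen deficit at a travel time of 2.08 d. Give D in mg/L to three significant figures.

k_d L₀/(k_a−k_d) = 0.377×9.76/(1.77−0.377) = 3.680/1.393 = 2.641 mg/L.
e^(−k_d t) = e^(−0.377×2.080) = 0.4565; e^(−k_a t) = e^(−1.77×2.080) = 0.02518.
D = 2.641 × (0.4565 − 0.02518) + 0.274 × 0.02518 = 1.139 + 0.006900 = 1.146 mg/L.

D ≈ 1.15 mg/L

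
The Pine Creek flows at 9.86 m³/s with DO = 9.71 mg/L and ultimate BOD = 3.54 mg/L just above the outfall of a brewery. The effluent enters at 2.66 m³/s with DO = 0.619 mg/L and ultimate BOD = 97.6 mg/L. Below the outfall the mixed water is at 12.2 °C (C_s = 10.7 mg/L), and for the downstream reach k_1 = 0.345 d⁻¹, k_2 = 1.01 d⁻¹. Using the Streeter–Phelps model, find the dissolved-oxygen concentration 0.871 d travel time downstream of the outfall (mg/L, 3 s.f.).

Mixed DO = (9.86×9.71 + 2.66×0.619)/(9.86+2.66) = 97.39/12.52 = 7.779 mg/L.
Mixed L₀ = (9.86×3.54 + 2.66×97.6)/(12.52) = 294.5/12.52 = 23.52 mg/L.
Initial deficit D₀ = C_s − DO₀ = 10.7 − 7.779 = 2.921 mg/L.
D(0.871) = [0.345×23.52/(1.01−0.345)](e^(−0.345×0.871) − e^(−1.01×0.871)) + 2.921 e^(−1.01×0.871)
= 12.20 × (0.7405 − 0.4149) + 2.921 × 0.4149 = 5.185 mg/L.
DO = 10.7 − 5.185 = 5.515 mg/L.

DO ≈ 5.51 mg/L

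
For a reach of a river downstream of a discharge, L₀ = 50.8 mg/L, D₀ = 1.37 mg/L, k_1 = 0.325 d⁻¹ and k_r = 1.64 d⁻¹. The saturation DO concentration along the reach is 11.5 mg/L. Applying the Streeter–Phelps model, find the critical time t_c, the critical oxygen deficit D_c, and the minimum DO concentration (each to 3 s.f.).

At the critical point dD/dt = 0, so k_1 L₀ e^(−k_1 t) = k_r D. Substituting D(t) from the Streeter–Phelps equation and solving for t gives
t_c = ln[(k_r/k_1)(1 − D₀(k_r−k_1)/(k_1 L₀))] / (k_r−k_1).
Here k_r−k_1 = 1.315 d⁻¹ and 1 − D₀(k_r−k_1)/(k_1 L₀) = 1 − 1.37×1.315/(0.325×50.8) = 0.8909, so
t_c = ln(5.046 × 0.8909) / 1.315 = 1.503 / 1.315 = 1.143 d.
D_c = (k_1/k_r) L₀ e^(−k_1 t_c) = (0.325/1.64) × 50.8 × e^(−0.325×1.143) = 0.1982 × 50.8 × 0.6897 = 6.943 mg/L.
Minimum DO = C_s − D_c = 11.5 − 6.943 = 4.557 mg/L.

t_c ≈ 1.14 d; D_c ≈ 6.94 mg/L; min DO ≈ 4.56 mg/L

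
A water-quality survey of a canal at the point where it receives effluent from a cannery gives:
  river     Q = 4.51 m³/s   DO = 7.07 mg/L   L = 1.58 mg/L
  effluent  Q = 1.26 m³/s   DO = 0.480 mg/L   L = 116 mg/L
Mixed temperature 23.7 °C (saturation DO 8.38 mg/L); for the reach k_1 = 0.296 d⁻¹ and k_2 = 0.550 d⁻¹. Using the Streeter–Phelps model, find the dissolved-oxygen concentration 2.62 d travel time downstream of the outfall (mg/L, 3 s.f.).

Mixed DO = (4.51×7.07 + 1.26×0.480)/(4.51+1.26) = 32.49/5.770 = 5.631 mg/L.
Mixed L₀ = (4.51×1.58 + 1.26×116)/(5.770) = 153.3/5.770 = 26.57 mg/L.
Initial deficit D₀ = C_s − DO₀ = 8.38 − 5.631 = 2.749 mg/L.
D(2.62) = [0.296×26.57/(0.550−0.296)](e^(−0.296×2.62) − e^(−0.550×2.62)) + 2.749 e^(−0.550×2.62)
= 30.96 × (0.4605 − 0.2367) + 2.749 × 0.2367 = 7.578 mg/L.
DO = 8.38 − 7.578 = 0.8016 mg/L.

DO ≈ 0.802 mg/L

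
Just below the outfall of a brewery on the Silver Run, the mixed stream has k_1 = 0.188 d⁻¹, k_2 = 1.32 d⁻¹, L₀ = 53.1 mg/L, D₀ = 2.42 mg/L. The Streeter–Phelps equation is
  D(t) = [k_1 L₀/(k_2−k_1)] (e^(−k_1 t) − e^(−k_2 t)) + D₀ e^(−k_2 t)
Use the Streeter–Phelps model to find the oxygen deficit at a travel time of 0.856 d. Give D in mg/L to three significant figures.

D ≈ 5.44 mg/L

k_1 L₀/(k_2−k_1) = 0.188×53.1/(1.32−0.188) = 9.983/1.132 = 8.819 mg/L.
e^(−k_1 t) = e^(−0.188×0.8560) = 0.8514; e^(−k_2 t) = e^(−1.32×0.8560) = 0.3231.
D = 8.819 × (0.8514 − 0.3231) + 2.42 × 0.3231 = 4.659 + 0.7818 = 5.441 mg/L.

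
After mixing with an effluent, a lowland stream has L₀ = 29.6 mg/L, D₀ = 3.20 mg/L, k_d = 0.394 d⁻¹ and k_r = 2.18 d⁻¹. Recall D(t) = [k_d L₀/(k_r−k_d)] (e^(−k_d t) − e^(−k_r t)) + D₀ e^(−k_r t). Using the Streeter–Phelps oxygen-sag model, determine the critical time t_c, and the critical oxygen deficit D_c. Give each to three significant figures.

At the critical point dD/dt = 0, so k_d L₀ e^(−k_d t) = k_r D. Substituting D(t) from the Streeter–Phelps equation and solving for t gives
t_c = ln[(k_r/k_d)(1 − D₀(k_r−k_d)/(k_d L₀))] / (k_r−k_d).
Here k_r−k_d = 1.786 d⁻¹ and 1 − D₀(k_r−k_d)/(k_d L₀) = 1 − 3.20×1.786/(0.394×29.6) = 0.5099, so
t_c = ln(5.533 × 0.5099) / 1.786 = 1.037 / 1.786 = 0.5808 d.
L(t_c) = L₀ e^(−k_d t_c) = 29.6 × 0.7955 = 23.55 mg/L, and at the critical point k_r D_c = k_d L, so D_c = (0.394/2.18) × 23.55 = 4.256 mg/L.

t_c ≈ 0.581 d; D_c ≈ 4.26 mg/L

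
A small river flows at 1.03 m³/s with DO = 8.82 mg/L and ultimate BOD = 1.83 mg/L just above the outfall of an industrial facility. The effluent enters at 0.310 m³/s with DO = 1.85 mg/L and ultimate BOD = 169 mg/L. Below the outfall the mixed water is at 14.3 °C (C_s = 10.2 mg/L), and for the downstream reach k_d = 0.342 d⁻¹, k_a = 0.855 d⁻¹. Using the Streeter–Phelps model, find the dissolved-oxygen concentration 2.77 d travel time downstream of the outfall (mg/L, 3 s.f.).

Mixed DO = (1.03×8.82 + 0.310×1.85)/(1.03+0.310) = 9.658/1.340 = 7.208 mg/L.
Mixed L₀ = (1.03×1.83 + 0.310×169)/(1.340) = 54.27/1.340 = 40.50 mg/L.
Initial deficit D₀ = C_s − DO₀ = 10.2 − 7.208 = 2.992 mg/L.
D(2.77) = [0.342×40.50/(0.855−0.342)](e^(−0.342×2.77) − e^(−0.855×2.77)) + 2.992 e^(−0.855×2.77)
= 27.00 × (0.3878 − 0.09364) + 2.992 × 0.09364 = 8.223 mg/L.
DO = 10.2 − 8.223 = 1.977 mg/L.

DO ≈ 1.98 mg/L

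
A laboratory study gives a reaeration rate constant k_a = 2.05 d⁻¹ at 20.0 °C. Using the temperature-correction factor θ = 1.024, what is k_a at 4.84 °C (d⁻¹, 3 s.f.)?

k_a(T₂) = k_a(T₁) · θ^(T₂−T₁) = 2.05 × 1.024^(4.84−20.0)
= 2.05 × 1.024^-15.2 = 2.05 × 0.6980 = 1.431 d⁻¹.

k_a ≈ 1.43 d⁻¹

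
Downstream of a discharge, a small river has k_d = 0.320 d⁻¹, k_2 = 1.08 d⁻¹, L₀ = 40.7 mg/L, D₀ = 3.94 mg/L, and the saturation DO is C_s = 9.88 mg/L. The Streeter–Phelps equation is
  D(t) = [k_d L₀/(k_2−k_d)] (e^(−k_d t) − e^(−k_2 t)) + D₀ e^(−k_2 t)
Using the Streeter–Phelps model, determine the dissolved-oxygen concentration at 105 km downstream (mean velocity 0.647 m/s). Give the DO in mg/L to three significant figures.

Travel time t = x/v = 105 km / (0.647 m/s) = 105000 m / 0.647 m/s = 162300 s = 1.878 d.
k_d L₀/(k_2−k_d) = 0.320×40.7/(1.08−0.320) = 13.02/0.7600 = 17.14 mg/L.
e^(−k_d t) = e^(−0.320×1.878) = 0.5482; e^(−k_2 t) = e^(−1.08×1.878) = 0.1315.
D = 17.14 × (0.5482 − 0.1315) + 3.94 × 0.1315 = 7.141 + 0.5182 = 7.659 mg/L.
DO = C_s − D = 9.88 − 7.659 = 2.221 mg/L.

DO ≈ 2.22 mg/L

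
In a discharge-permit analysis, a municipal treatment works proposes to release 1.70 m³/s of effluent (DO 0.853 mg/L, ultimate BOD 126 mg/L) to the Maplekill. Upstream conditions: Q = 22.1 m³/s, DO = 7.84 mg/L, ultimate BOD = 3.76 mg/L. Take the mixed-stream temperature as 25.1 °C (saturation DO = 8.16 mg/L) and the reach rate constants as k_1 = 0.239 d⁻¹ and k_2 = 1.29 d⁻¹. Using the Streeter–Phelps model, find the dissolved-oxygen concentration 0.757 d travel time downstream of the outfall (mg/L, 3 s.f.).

DO ≈ 6.55 mg/L

Mixed DO = (22.1×7.84 + 1.70×0.853)/(22.1+1.70) = 174.7/23.80 = 7.341 mg/L.
Mixed L₀ = (22.1×3.76 + 1.70×126)/(23.80) = 297.3/23.80 = 12.49 mg/L.
Initial deficit D₀ = C_s − DO₀ = 8.16 − 7.341 = 0.8191 mg/L.
D(0.757) = [0.239×12.49/(1.29−0.239)](e^(−0.239×0.757) − e^(−1.29×0.757)) + 0.8191 e^(−1.29×0.757)
= 2.841 × (0.8345 − 0.3766) + 0.8191 × 0.3766 = 1.609 mg/L.
DO = 8.16 − 1.609 = 6.551 mg/L.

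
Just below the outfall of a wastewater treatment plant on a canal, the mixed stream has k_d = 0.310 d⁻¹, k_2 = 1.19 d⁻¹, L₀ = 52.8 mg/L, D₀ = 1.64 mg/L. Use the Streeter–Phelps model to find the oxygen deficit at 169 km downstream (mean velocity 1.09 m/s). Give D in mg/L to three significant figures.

Travel time t = x/v = 169 km / (1.09 m/s) = 169000 m / 1.09 m/s = 155000 s = 1.795 d.
k_d L₀/(k_2−k_d) = 0.310×52.8/(1.19−0.310) = 16.37/0.8800 = 18.60 mg/L.
e^(−k_d t) = e^(−0.310×1.795) = 0.5733; e^(−k_2 t) = e^(−1.19×1.795) = 0.1182.
D = 18.60 × (0.5733 − 0.1182) + 1.64 × 0.1182 = 8.466 + 0.1938 = 8.659 mg/L.

D ≈ 8.66 mg/L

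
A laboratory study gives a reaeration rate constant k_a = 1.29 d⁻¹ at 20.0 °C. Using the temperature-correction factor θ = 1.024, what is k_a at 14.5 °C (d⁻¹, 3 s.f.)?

k_a(T₂) = k_a(T₁) · θ^(T₂−T₁) = 1.29 × 1.024^(14.5−20.0)
= 1.29 × 1.024^-5.50 = 1.29 × 0.8777 = 1.132 d⁻¹.

k_a ≈ 1.13 d⁻¹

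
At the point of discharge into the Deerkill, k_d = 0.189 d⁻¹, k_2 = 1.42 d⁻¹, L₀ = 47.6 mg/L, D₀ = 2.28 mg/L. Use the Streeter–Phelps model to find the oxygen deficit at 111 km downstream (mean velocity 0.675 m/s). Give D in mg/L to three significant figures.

D ≈ 4.76 mg/L

Travel time t = x/v = 111 km / (0.675 m/s) = 111000 m / 0.675 m/s = 164400 s = 1.903 d.
k_d L₀/(k_2−k_d) = 0.189×47.6/(1.42−0.189) = 8.996/1.231 = 7.308 mg/L.
e^(−k_d t) = e^(−0.189×1.903) = 0.6979; e^(−k_2 t) = e^(−1.42×1.903) = 0.06703.
D = 7.308 × (0.6979 − 0.06703) + 2.28 × 0.06703 = 4.610 + 0.1528 = 4.763 mg/L.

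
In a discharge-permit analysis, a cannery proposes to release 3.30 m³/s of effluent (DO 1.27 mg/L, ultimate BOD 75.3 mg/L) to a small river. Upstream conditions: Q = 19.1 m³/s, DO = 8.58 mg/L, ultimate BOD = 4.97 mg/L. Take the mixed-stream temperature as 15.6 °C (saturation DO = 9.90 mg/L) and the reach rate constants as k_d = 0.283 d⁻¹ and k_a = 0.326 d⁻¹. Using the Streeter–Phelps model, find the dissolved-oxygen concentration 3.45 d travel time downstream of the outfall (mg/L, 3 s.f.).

Mixed DO = (19.1×8.58 + 3.30×1.27)/(19.1+3.30) = 168.1/22.40 = 7.503 mg/L.
Mixed L₀ = (19.1×4.97 + 3.30×75.3)/(22.40) = 343.4/22.40 = 15.33 mg/L.
Initial deficit D₀ = C_s − DO₀ = 9.90 − 7.503 = 2.397 mg/L.
D(3.45) = [0.283×15.33/(0.326−0.283)](e^(−0.283×3.45) − e^(−0.326×3.45)) + 2.397 e^(−0.326×3.45)
= 100.9 × (0.3767 − 0.3247) + 2.397 × 0.3247 = 6.019 mg/L.
DO = 9.90 − 6.019 = 3.881 mg/L.

DO ≈ 3.88 mg/L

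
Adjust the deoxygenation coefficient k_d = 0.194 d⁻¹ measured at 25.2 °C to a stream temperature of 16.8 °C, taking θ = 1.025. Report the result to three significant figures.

k_d(T₂) = k_d(T₁) · θ^(T₂−T₁) = 0.194 × 1.025^(16.8−25.2)
= 0.194 × 1.025^-8.40 = 0.194 × 0.8127 = 0.1577 d⁻¹.

k_d ≈ 0.158 d⁻¹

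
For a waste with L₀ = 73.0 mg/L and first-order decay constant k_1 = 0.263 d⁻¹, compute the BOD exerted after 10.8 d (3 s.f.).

y_t = L₀(1 − e^(−k_1 t)) = 73.0 × (1 − e^(−0.263×10.8))
= 73.0 × (1 − 0.05840) = 73.0 × 0.9416 = 68.74 mg/L.

y ≈ 68.7 mg/L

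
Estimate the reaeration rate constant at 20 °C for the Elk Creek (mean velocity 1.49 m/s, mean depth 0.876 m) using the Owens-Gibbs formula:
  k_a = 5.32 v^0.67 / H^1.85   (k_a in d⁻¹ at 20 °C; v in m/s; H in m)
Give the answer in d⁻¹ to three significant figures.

k_a ≈ 8.88 d⁻¹

k_a = 5.32 × 1.49^0.67 / 0.876^1.85 = 5.32 × 1.306 / 0.7828 = 8.878 d⁻¹.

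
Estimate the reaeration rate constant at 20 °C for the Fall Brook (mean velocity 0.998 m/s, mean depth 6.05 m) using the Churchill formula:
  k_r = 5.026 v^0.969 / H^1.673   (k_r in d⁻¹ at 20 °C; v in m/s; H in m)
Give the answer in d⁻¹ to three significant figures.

k_r = 5.026 × 0.998^0.969 / 6.05^1.673 = 5.026 × 0.9981 / 20.32 = 0.2469 d⁻¹.

k_r ≈ 0.247 d⁻¹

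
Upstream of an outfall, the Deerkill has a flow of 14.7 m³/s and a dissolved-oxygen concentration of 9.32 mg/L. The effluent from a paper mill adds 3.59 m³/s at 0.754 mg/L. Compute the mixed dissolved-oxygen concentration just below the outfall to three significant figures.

7.64 mg/L

Flow-weighted mixing: C = (Q_r C_r + Q_w C_w)/(Q_r + Q_w)
= (14.7×9.32 + 3.59×0.754)/(14.7 + 3.59) = 139.7/18.29 = 7.639 mg/L.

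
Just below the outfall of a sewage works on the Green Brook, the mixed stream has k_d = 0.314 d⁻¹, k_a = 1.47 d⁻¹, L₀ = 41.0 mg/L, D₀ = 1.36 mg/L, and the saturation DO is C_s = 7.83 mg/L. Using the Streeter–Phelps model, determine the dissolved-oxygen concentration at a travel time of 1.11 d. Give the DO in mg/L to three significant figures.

DO ≈ 1.88 mg/L

k_d L₀/(k_a−k_d) = 0.314×41.0/(1.47−0.314) = 12.87/1.156 = 11.14 mg/L.
e^(−k_d t) = e^(−0.314×1.110) = 0.7057; e^(−k_a t) = e^(−1.47×1.110) = 0.1956.
D = 11.14 × (0.7057 − 0.1956) + 1.36 × 0.1956 = 5.681 + 0.2660 = 5.947 mg/L.
DO = C_s − D = 7.83 − 5.947 = 1.883 mg/L.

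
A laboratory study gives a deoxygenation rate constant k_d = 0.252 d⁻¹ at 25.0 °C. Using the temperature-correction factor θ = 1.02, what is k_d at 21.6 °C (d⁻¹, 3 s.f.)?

k_d(T₂) = k_d(T₁) · θ^(T₂−T₁) = 0.252 × 1.02^(21.6−25.0)
= 0.252 × 1.02^-3.40 = 0.252 × 0.9349 = 0.2356 d⁻¹.

k_d ≈ 0.236 d⁻¹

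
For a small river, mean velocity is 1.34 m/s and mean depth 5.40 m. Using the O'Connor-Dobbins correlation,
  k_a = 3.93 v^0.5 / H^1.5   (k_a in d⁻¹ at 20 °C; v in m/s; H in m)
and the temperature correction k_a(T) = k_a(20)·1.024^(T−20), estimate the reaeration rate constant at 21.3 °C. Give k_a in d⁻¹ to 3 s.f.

k_a ≈ 0.374 d⁻¹

k_a(20) = 3.93 × 1.34^0.5 / 5.40^1.5 = 3.93 × 1.158 / 12.55 = 0.3625 d⁻¹.
k_a(21.3) = 0.3625 × 1.024^(21.3−20) = 0.3625 × 1.031 = 0.3739 d⁻¹.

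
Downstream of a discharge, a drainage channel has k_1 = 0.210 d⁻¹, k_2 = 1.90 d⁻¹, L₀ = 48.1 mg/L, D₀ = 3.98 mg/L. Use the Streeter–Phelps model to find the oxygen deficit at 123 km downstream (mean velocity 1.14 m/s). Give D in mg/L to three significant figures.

Travel time t = x/v = 123 km / (1.14 m/s) = 123000 m / 1.14 m/s = 107900 s = 1.249 d.
k_1 L₀/(k_2−k_1) = 0.210×48.1/(1.90−0.210) = 10.10/1.690 = 5.977 mg/L.
e^(−k_1 t) = e^(−0.210×1.249) = 0.7693; e^(−k_2 t) = e^(−1.90×1.249) = 0.09323.
D = 5.977 × (0.7693 − 0.09323) + 3.98 × 0.09323 = 4.041 + 0.3711 = 4.412 mg/L.

D ≈ 4.41 mg/L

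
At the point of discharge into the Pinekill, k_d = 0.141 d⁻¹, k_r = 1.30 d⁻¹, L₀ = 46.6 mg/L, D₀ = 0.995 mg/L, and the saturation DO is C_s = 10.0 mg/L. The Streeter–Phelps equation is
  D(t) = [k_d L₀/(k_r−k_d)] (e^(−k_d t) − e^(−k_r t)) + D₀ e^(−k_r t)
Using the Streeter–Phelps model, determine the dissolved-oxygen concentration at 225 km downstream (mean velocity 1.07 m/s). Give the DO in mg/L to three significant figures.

Travel time t = x/v = 225 km / (1.07 m/s) = 225000 m / 1.07 m/s = 210300 s = 2.434 d.
k_d L₀/(k_r−k_d) = 0.141×46.6/(1.30−0.141) = 6.571/1.159 = 5.669 mg/L.
e^(−k_d t) = e^(−0.141×2.434) = 0.7095; e^(−k_r t) = e^(−1.30×2.434) = 0.04226.
D = 5.669 × (0.7095 − 0.04226) + 0.995 × 0.04226 = 3.783 + 0.04205 = 3.825 mg/L.
DO = C_s − D = 10.0 − 3.825 = 6.175 mg/L.

DO ≈ 6.18 mg/L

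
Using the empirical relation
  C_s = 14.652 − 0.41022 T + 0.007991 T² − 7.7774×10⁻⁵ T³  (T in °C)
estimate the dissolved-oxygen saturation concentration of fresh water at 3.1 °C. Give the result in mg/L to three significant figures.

C_s ≈ 13.5 mg/L

C_s = 14.652 − 0.41022×3.1 + 0.007991×3.1² − 7.7774×10⁻⁵×3.1³ = 13.45 mg/L.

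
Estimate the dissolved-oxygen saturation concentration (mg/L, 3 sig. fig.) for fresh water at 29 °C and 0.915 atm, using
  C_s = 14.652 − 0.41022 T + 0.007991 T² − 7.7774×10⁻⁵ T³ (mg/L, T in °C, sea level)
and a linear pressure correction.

C_s ≈ 6.93 mg/L

At sea level: C_s = 14.652 − 0.41022×29 + 0.007991×29² − 7.7774×10⁻⁵×29³ = 7.579 mg/L.
Pressure correction: C_s' = 7.579 × 0.915 = 6.935 mg/L.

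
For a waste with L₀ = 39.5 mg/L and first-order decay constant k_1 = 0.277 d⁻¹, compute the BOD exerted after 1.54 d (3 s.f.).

y_t = L₀(1 − e^(−k_1 t)) = 39.5 × (1 − e^(−0.277×1.54))
= 39.5 × (1 − 0.6527) = 39.5 × 0.3473 = 13.72 mg/L.

y ≈ 13.7 mg/L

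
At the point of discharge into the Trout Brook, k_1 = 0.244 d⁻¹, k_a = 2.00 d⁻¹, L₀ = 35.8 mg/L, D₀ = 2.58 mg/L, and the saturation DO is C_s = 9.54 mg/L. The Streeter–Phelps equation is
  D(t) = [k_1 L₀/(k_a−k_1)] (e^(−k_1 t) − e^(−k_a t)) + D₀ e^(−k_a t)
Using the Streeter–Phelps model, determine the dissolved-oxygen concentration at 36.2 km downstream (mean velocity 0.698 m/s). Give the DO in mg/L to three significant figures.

DO ≈ 5.96 mg/L

Travel time t = x/v = 36.2 km / (0.698 m/s) = 36200 m / 0.698 m/s = 51860 s = 0.6003 d.
k_1 L₀/(k_a−k_1) = 0.244×35.8/(2.00−0.244) = 8.735/1.756 = 4.974 mg/L.
e^(−k_1 t) = e^(−0.244×0.6003) = 0.8638; e^(−k_a t) = e^(−2.00×0.6003) = 0.3010.
D = 4.974 × (0.8638 − 0.3010) + 2.58 × 0.3010 = 2.799 + 0.7767 = 3.576 mg/L.
DO = C_s − D = 9.54 − 3.576 = 5.964 mg/L.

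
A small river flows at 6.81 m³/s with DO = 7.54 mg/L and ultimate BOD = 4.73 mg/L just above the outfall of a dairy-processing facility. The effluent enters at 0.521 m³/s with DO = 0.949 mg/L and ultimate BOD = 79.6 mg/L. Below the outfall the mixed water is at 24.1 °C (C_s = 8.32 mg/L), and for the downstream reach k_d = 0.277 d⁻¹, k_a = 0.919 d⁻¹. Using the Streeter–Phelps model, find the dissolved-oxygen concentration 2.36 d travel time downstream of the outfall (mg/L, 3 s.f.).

Mixed DO = (6.81×7.54 + 0.521×0.949)/(6.81+0.521) = 51.84/7.331 = 7.072 mg/L.
Mixed L₀ = (6.81×4.73 + 0.521×79.6)/(7.331) = 73.68/7.331 = 10.05 mg/L.
Initial deficit D₀ = C_s − DO₀ = 8.32 − 7.072 = 1.248 mg/L.
D(2.36) = [0.277×10.05/(0.919−0.277)](e^(−0.277×2.36) − e^(−0.919×2.36)) + 1.248 e^(−0.919×2.36)
= 4.337 × (0.5201 − 0.1143) + 1.248 × 0.1143 = 1.902 mg/L.
DO = 8.32 − 1.902 = 6.418 mg/L.

DO ≈ 6.42 mg/L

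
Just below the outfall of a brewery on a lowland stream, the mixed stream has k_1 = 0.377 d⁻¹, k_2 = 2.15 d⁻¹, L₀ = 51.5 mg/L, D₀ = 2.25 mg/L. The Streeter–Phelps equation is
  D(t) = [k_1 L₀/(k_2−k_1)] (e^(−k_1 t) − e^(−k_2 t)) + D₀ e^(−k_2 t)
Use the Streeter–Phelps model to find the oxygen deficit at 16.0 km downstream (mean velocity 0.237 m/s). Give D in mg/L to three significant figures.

Travel time t = x/v = 16.0 km / (0.237 m/s) = 16000 m / 0.237 m/s = 67510 s = 0.7814 d.
k_1 L₀/(k_2−k_1) = 0.377×51.5/(2.15−0.377) = 19.42/1.773 = 10.95 mg/L.
e^(−k_1 t) = e^(−0.377×0.7814) = 0.7448; e^(−k_2 t) = e^(−2.15×0.7814) = 0.1864.
D = 10.95 × (0.7448 − 0.1864) + 2.25 × 0.1864 = 6.116 + 0.4194 = 6.535 mg/L.

D ≈ 6.53 mg/L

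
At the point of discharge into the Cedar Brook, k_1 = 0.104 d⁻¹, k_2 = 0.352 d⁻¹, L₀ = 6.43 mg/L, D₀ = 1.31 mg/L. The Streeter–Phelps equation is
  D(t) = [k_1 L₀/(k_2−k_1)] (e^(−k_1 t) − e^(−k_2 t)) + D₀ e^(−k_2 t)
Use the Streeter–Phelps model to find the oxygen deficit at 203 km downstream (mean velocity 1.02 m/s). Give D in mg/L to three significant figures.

D ≈ 1.51 mg/L

Travel time t = x/v = 203 km / (1.02 m/s) = 203000 m / 1.02 m/s = 199000 s = 2.303 d.
k_1 L₀/(k_2−k_1) = 0.104×6.43/(0.352−0.104) = 0.6687/0.2480 = 2.696 mg/L.
e^(−k_1 t) = e^(−0.104×2.303) = 0.7870; e^(−k_2 t) = e^(−0.352×2.303) = 0.4445.
D = 2.696 × (0.7870 − 0.4445) + 1.31 × 0.4445 = 0.9235 + 0.5823 = 1.506 mg/L.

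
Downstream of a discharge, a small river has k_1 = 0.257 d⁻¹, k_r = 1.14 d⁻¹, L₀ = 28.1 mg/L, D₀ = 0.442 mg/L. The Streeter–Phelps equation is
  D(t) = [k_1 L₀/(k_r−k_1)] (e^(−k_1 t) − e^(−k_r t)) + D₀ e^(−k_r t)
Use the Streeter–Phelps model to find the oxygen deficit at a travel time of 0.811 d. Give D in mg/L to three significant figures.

k_1 L₀/(k_r−k_1) = 0.257×28.1/(1.14−0.257) = 7.222/0.8830 = 8.179 mg/L.
e^(−k_1 t) = e^(−0.257×0.8110) = 0.8119; e^(−k_r t) = e^(−1.14×0.8110) = 0.3967.
D = 8.179 × (0.8119 − 0.3967) + 0.442 × 0.3967 = 3.395 + 0.1753 = 3.571 mg/L.

D ≈ 3.57 mg/L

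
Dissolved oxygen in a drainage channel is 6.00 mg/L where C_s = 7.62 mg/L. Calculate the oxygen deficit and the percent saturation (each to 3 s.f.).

D ≈ 1.62 mg/L; 78.7 % saturation

D = C_s − C = 7.62 − 6.00 = 1.62 mg/L.
% saturation = 6.00/7.62 × 100 = 78.7 %.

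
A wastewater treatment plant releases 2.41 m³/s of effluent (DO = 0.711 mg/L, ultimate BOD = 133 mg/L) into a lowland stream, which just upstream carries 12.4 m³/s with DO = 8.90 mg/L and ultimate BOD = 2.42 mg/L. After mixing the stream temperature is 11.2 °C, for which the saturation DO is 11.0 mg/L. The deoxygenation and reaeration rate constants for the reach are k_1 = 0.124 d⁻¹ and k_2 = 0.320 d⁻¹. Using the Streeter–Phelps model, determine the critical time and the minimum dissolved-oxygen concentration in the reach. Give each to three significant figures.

t_c ≈ 3.51 d; minimum DO ≈ 5.06 mg/L

Mixed DO = (12.4×8.90 + 2.41×0.711)/(12.4+2.41) = 112.1/14.81 = 7.567 mg/L.
Mixed L₀ = (12.4×2.42 + 2.41×133)/(14.81) = 350.5/14.81 = 23.67 mg/L.
Initial deficit D₀ = C_s − DO₀ = 11.0 − 7.567 = 3.433 mg/L.
t_c = (1/0.1960) ln[(0.320/0.124)(1 − 3.433×0.1960/(0.124×23.67))] = 5.102 × ln(1.989) = 3.509 d.
D_c = (0.124/0.320) × 23.67 × e^(−0.124×3.509) = 0.3875 × 23.67 × 0.6472 = 5.936 mg/L.
Minimum DO = 11.0 − 5.936 = 5.064 mg/L.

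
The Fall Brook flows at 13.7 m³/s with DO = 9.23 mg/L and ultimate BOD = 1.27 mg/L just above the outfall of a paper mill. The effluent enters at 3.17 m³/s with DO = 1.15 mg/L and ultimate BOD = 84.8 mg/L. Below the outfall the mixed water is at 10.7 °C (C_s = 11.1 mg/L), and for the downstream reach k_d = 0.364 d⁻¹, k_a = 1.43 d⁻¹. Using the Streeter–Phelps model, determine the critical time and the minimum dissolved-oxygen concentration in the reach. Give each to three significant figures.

Mixed DO = (13.7×9.23 + 3.17×1.15)/(13.7+3.17) = 130.1/16.87 = 7.712 mg/L.
Mixed L₀ = (13.7×1.27 + 3.17×84.8)/(16.87) = 286.2/16.87 = 16.97 mg/L.
Initial deficit D₀ = C_s − DO₀ = 11.1 − 7.712 = 3.388 mg/L.
t_c = (1/1.066) ln[(1.43/0.364)(1 − 3.388×1.066/(0.364×16.97))] = 0.9381 × ln(1.631) = 0.4588 d.
D_c = (0.364/1.43) × 16.97 × e^(−0.364×0.4588) = 0.2545 × 16.97 × 0.8462 = 3.654 mg/L.
Minimum DO = 11.1 − 3.654 = 7.446 mg/L.

t_c ≈ 0.459 d; minimum DO ≈ 7.45 mg/L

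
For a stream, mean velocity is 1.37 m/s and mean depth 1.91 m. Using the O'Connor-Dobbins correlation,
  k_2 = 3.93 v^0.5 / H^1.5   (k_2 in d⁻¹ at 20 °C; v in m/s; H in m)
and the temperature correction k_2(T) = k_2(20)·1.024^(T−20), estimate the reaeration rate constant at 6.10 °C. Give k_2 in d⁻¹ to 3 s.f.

k_2(20) = 3.93 × 1.37^0.5 / 1.91^1.5 = 3.93 × 1.170 / 2.640 = 1.743 d⁻¹.
k_2(6.10) = 1.743 × 1.024^(6.10−20) = 1.743 × 0.7192 = 1.253 d⁻¹.

k_2 ≈ 1.25 d⁻¹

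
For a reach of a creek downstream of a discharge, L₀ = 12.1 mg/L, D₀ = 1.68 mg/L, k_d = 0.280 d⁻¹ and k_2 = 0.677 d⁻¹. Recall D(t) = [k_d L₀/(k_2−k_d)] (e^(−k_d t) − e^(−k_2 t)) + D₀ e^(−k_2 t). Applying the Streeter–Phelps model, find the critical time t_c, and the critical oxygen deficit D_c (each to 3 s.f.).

t_c ≈ 1.67 d; D_c ≈ 3.13 mg/L

With k_2/k_d = 2.418 and 1 − D₀(k_2−k_d)/(k_d L₀) = 0.8031,
t_c = ln(2.418 × 0.8031) / (0.677 − 0.280) = ln(1.942) / 0.3970 = 0.6637/0.3970 = 1.672 d.
L(t_c) = L₀ e^(−k_d t_c) = 12.1 × 0.6262 = 7.577 mg/L, and at the critical point k_2 D_c = k_d L, so D_c = (0.280/0.677) × 7.577 = 3.134 mg/L.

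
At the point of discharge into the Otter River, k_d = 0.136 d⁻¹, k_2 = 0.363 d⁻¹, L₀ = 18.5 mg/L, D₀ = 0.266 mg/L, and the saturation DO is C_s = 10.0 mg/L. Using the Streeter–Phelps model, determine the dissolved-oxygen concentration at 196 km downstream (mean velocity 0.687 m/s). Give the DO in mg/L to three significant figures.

DO ≈ 6.19 mg/L

Travel time t = x/v = 196 km / (0.687 m/s) = 196000 m / 0.687 m/s = 285300 s = 3.302 d.
k_d L₀/(k_2−k_d) = 0.136×18.5/(0.363−0.136) = 2.516/0.2270 = 11.08 mg/L.
e^(−k_d t) = e^(−0.136×3.302) = 0.6382; e^(−k_2 t) = e^(−0.363×3.302) = 0.3016.
D = 11.08 × (0.6382 − 0.3016) + 0.266 × 0.3016 = 3.731 + 0.08023 = 3.811 mg/L.
DO = C_s − D = 10.0 − 3.811 = 6.189 mg/L.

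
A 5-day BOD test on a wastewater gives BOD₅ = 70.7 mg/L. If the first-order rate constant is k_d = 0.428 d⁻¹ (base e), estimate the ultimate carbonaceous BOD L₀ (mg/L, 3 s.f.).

BOD₅ = L₀(1 − e^(−5k_d)) ⇒ L₀ = BOD₅ / (1 − e^(−5×0.428))
= 70.7 / (1 − 0.1177) = 70.7 / 0.8823 = 80.13 mg/L.

L₀ ≈ 80.1 mg/L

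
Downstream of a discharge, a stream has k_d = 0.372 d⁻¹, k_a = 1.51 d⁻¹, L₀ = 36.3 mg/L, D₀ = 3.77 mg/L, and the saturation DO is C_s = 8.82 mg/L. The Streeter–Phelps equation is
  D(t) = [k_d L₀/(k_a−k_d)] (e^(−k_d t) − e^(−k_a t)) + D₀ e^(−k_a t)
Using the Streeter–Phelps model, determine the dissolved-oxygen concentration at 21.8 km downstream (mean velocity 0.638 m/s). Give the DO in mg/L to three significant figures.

Travel time t = x/v = 21.8 km / (0.638 m/s) = 21800 m / 0.638 m/s = 34170 s = 0.3955 d.
k_d L₀/(k_a−k_d) = 0.372×36.3/(1.51−0.372) = 13.50/1.138 = 11.87 mg/L.
e^(−k_d t) = e^(−0.372×0.3955) = 0.8632; e^(−k_a t) = e^(−1.51×0.3955) = 0.5504.
D = 11.87 × (0.8632 − 0.5504) + 3.77 × 0.5504 = 3.712 + 2.075 = 5.787 mg/L.
DO = C_s − D = 8.82 − 5.787 = 3.033 mg/L.

DO ≈ 3.03 mg/L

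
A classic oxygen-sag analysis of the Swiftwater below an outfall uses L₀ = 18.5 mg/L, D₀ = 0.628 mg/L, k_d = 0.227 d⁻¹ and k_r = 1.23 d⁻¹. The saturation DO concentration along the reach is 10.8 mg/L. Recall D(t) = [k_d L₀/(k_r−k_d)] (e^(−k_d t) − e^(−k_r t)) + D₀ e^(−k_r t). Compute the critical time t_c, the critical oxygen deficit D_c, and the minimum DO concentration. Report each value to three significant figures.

With k_r/k_d = 5.419 and 1 − D₀(k_r−k_d)/(k_d L₀) = 0.8500,
t_c = ln(5.419 × 0.8500) / (1.23 − 0.227) = ln(4.606) / 1.003 = 1.527/1.003 = 1.523 d.
L(t_c) = L₀ e^(−k_d t_c) = 18.5 × 0.7078 = 13.09 mg/L, and at the critical point k_r D_c = k_d L, so D_c = (0.227/1.23) × 13.09 = 2.416 mg/L.
Minimum DO = C_s − D_c = 10.8 − 2.416 = 8.384 mg/L.

t_c ≈ 1.52 d; D_c ≈ 2.42 mg/L; min DO ≈ 8.38 mg/L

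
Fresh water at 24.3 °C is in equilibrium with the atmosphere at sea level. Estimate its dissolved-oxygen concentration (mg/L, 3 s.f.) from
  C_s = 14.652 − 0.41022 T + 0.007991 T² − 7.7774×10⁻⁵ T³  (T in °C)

C_s ≈ 8.29 mg/L

C_s = 14.652 − 0.41022×24.3 + 0.007991×24.3² − 7.7774×10⁻⁵×24.3³ = 8.286 mg/L.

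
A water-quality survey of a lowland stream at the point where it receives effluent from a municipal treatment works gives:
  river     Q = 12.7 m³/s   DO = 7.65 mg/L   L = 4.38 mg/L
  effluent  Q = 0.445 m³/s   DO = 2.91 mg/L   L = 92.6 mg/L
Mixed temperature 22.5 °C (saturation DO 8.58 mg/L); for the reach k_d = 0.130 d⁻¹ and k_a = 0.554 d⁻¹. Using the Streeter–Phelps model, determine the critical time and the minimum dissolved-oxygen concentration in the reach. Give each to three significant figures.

Mixed DO = (12.7×7.65 + 0.445×2.91)/(12.7+0.445) = 98.45/13.14 = 7.490 mg/L.
Mixed L₀ = (12.7×4.38 + 0.445×92.6)/(13.14) = 96.83/13.14 = 7.367 mg/L.
Initial deficit D₀ = C_s − DO₀ = 8.58 − 7.490 = 1.090 mg/L.
t_c = (1/0.4240) ln[(0.554/0.130)(1 − 1.090×0.4240/(0.130×7.367))] = 2.358 × ln(2.204) = 1.864 d.
D_c = (0.130/0.554) × 7.367 × e^(−0.130×1.864) = 0.2347 × 7.367 × 0.7848 = 1.357 mg/L.
Minimum DO = 8.58 − 1.357 = 7.223 mg/L.

t_c ≈ 1.86 d; minimum DO ≈ 7.22 mg/L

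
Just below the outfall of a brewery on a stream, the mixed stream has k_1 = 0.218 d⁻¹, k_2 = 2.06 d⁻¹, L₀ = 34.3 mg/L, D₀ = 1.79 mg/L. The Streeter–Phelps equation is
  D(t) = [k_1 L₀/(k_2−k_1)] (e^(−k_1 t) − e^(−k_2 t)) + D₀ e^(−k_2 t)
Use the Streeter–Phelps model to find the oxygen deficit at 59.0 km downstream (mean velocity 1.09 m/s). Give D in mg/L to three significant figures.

D ≈ 2.92 mg/L

Travel time t = x/v = 59.0 km / (1.09 m/s) = 59000 m / 1.09 m/s = 54130 s = 0.6265 d.
k_1 L₀/(k_2−k_1) = 0.218×34.3/(2.06−0.218) = 7.477/1.842 = 4.059 mg/L.
e^(−k_1 t) = e^(−0.218×0.6265) = 0.8723; e^(−k_2 t) = e^(−2.06×0.6265) = 0.2751.
D = 4.059 × (0.8723 − 0.2751) + 1.79 × 0.2751 = 2.424 + 0.4925 = 2.917 mg/L.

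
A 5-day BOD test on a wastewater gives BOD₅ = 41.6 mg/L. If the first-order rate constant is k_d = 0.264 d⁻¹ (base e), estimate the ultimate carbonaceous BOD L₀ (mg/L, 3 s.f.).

L₀ ≈ 56.8 mg/L

BOD₅ = L₀(1 − e^(−5k_d)) ⇒ L₀ = BOD₅ / (1 − e^(−5×0.264))
= 41.6 / (1 − 0.2671) = 41.6 / 0.7329 = 56.76 mg/L.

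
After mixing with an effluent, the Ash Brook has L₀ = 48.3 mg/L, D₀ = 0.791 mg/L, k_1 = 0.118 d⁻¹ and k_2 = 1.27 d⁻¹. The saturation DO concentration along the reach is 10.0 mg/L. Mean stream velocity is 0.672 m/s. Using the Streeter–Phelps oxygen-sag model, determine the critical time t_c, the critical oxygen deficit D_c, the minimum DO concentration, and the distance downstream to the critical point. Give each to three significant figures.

t_c = [1/(k_2−k_1)] ln[(k_2/k_1)(1 − D₀(k_2−k_1)/(k_1 L₀))]
= [1/(1.27−0.118)] ln[(1.27/0.118)(1 − 0.791×1.152/(0.118×48.3))]
= (1/1.152) ln[10.76 × 0.8401] = 0.8681 × ln(9.042) = 0.8681 × 2.202 = 1.911 d.
D_c = (k_1/k_2) L₀ e^(−k_1 t_c) = (0.118/1.27) × 48.3 × e^(−0.118×1.911) = 0.09291 × 48.3 × 0.7981 = 3.582 mg/L.
Minimum DO = C_s − D_c = 10.0 − 3.582 = 6.418 mg/L.
x_c = v t_c = 0.672 m/s × 1.911 d × 86400 s/d = 111000 m ≈ 111 km.

t_c ≈ 1.91 d; D_c ≈ 3.58 mg/L; min DO ≈ 6.42 mg/L; x_c ≈ 111 km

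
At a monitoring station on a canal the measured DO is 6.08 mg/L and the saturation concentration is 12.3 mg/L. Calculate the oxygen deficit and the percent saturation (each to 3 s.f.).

D = C_s − C = 12.3 − 6.08 = 6.22 mg/L.
% saturation = 6.08/12.3 × 100 = 49.4 %.

D ≈ 6.22 mg/L; 49.4 % saturation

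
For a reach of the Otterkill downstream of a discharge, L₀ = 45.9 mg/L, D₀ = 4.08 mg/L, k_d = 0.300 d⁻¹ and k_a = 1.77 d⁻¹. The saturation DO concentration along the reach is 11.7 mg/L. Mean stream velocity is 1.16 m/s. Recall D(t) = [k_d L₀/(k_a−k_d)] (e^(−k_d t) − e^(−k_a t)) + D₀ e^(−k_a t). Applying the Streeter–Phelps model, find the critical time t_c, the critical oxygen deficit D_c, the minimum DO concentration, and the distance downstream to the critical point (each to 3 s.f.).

t_c ≈ 0.818 d; D_c ≈ 6.09 mg/L; min DO ≈ 5.61 mg/L; x_c ≈ 82.0 km

t_c = [1/(k_a−k_d)] ln[(k_a/k_d)(1 − D₀(k_a−k_d)/(k_d L₀))]
= [1/(1.77−0.300)] ln[(1.77/0.300)(1 − 4.08×1.470/(0.300×45.9))]
= (1/1.470) ln[5.900 × 0.5644] = 0.6803 × ln(3.330) = 0.6803 × 1.203 = 0.8184 d.
L(t_c) = L₀ e^(−k_d t_c) = 45.9 × 0.7823 = 35.91 mg/L, and at the critical point k_a D_c = k_d L, so D_c = (0.300/1.77) × 35.91 = 6.086 mg/L.
Minimum DO = C_s − D_c = 11.7 − 6.086 = 5.614 mg/L.
x_c = v t_c = 1.16 m/s × 0.8184 d × 86400 s/d = 82020 m ≈ 82.0 km.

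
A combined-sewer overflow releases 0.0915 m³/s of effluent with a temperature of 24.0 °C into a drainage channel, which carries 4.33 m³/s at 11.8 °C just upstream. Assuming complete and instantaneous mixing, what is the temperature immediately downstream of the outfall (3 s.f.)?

Flow-weighted mixing: C = (Q_r C_r + Q_w C_w)/(Q_r + Q_w)
= (4.33×11.8 + 0.0915×24.0)/(4.33 + 0.0915) = 53.29/4.421 = 12.05 °C.

12.1 °C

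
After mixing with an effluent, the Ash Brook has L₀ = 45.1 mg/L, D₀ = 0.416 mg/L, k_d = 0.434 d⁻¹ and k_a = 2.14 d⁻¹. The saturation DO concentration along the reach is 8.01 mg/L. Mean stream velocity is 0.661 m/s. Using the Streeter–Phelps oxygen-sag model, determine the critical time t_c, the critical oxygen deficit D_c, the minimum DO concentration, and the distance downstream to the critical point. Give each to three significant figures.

t_c ≈ 0.914 d; D_c ≈ 6.15 mg/L; min DO ≈ 1.86 mg/L; x_c ≈ 52.2 km

At the critical point dD/dt = 0, so k_d L₀ e^(−k_d t) = k_a D. Substituting D(t) from the Streeter–Phelps equation and solving for t gives
t_c = ln[(k_a/k_d)(1 − D₀(k_a−k_d)/(k_d L₀))] / (k_a−k_d).
Here k_a−k_d = 1.706 d⁻¹ and 1 − D₀(k_a−k_d)/(k_d L₀) = 1 − 0.416×1.706/(0.434×45.1) = 0.9637, so
t_c = ln(4.931 × 0.9637) / 1.706 = 1.559 / 1.706 = 0.9136 d.
L(t_c) = L₀ e^(−k_d t_c) = 45.1 × 0.6727 = 30.34 mg/L, and at the critical point k_a D_c = k_d L, so D_c = (0.434/2.14) × 30.34 = 6.153 mg/L.
Minimum DO = C_s − D_c = 8.01 − 6.153 = 1.857 mg/L.
x_c = v t_c = 0.661 m/s × 0.9136 d × 86400 s/d = 52180 m ≈ 52.2 km.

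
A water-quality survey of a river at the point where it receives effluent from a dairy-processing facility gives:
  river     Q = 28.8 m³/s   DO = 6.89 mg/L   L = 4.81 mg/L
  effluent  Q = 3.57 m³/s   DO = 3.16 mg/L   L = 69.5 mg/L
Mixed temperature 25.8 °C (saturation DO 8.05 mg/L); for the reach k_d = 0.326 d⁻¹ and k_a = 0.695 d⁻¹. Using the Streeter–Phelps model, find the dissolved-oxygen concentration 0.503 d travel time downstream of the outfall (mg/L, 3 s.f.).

DO ≈ 5.42 mg/L

Mixed DO = (28.8×6.89 + 3.57×3.16)/(28.8+3.57) = 209.7/32.37 = 6.479 mg/L.
Mixed L₀ = (28.8×4.81 + 3.57×69.5)/(32.37) = 386.6/32.37 = 11.94 mg/L.
Initial deficit D₀ = C_s − DO₀ = 8.05 − 6.479 = 1.571 mg/L.
D(0.503) = [0.326×11.94/(0.695−0.326)](e^(−0.326×0.503) − e^(−0.695×0.503)) + 1.571 e^(−0.695×0.503)
= 10.55 × (0.8488 − 0.7050) + 1.571 × 0.7050 = 2.625 mg/L.
DO = 8.05 − 2.625 = 5.425 mg/L.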